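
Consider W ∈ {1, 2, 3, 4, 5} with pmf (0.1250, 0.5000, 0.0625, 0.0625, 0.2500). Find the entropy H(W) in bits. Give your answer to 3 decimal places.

1.875 bits

H(W) = −Σ p·log₂ p.
  −(0.1250)·log₂(0.1250) = 0.3750
  −(0.5000)·log₂(0.5000) = 0.5000
  −(0.0625)·log₂(0.0625) = 0.2500
  −(0.0625)·log₂(0.0625) = 0.2500
  −(0.2500)·log₂(0.2500) = 0.5000
Sum: 0.3750 + 0.5000 + 0.2500 + 0.2500 + 0.5000 = 1.875 bits.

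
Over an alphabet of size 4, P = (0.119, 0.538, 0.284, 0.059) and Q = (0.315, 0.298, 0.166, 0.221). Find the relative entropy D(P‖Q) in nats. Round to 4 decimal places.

D(P‖Q) = Σ p·ln(p/q).
  0.119·ln(0.119/0.315) = -0.11584
  0.538·ln(0.538/0.298) = 0.31783
  0.284·ln(0.284/0.166) = 0.15250
  0.059·ln(0.059/0.221) = -0.07792
D(P‖Q) = 0.2766 nats.

0.2766 nats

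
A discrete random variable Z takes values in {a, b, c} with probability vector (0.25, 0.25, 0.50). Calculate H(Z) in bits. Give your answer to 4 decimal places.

H(Z) = −Σ p·log₂ p.
  −(0.25)·log₂(0.25) = 0.50000
  −(0.25)·log₂(0.25) = 0.50000
  −(0.50)·log₂(0.50) = 0.50000
Sum: 0.50000 + 0.50000 + 0.50000 = 1.5000 bits.

1.5000 bits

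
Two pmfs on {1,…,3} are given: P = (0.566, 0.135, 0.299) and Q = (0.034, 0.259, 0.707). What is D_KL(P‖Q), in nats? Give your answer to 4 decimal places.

D(P‖Q) = Σ p·ln(p/q).
  0.566·ln(0.566/0.034) = 1.59172
  0.135·ln(0.135/0.259) = -0.08796
  0.299·ln(0.299/0.707) = -0.25732
D(P‖Q) = 1.2464 nats.

1.2464 nats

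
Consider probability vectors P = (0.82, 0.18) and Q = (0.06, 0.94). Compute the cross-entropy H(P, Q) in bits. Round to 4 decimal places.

3.3444 bits

H(P,Q) = −Σ p·log₂ q.
  −0.82·log₂(0.06) = 3.32829
  −0.18·log₂(0.94) = 0.01607
H(P,Q) = 3.3444 bits.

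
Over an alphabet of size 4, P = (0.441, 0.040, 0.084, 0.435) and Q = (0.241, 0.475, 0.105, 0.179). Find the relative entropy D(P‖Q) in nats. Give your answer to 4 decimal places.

0.5350 nats

D(P‖Q) = Σ p·ln(p/q).
  0.441·ln(0.441/0.241) = 0.26647
  0.040·ln(0.040/0.475) = -0.09898
  0.084·ln(0.084/0.105) = -0.01874
  0.435·ln(0.435/0.179) = 0.38626
D(P‖Q) = 0.5350 nats.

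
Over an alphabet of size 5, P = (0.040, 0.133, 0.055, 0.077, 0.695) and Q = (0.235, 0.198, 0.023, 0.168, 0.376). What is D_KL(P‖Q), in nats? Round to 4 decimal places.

0.2911 nats

D(P‖Q) = Σ p·ln(p/q).
  0.040·ln(0.040/0.235) = -0.07083
  0.133·ln(0.133/0.198) = -0.05292
  0.055·ln(0.055/0.023) = 0.04795
  0.077·ln(0.077/0.168) = -0.06007
  0.695·ln(0.695/0.376) = 0.42695
D(P‖Q) = 0.2911 nats.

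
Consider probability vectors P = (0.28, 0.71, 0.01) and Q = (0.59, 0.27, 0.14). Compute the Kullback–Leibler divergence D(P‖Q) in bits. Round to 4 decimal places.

0.6512 bits

D(P‖Q) = Σ p·log₂(p/q).
  0.28·log₂(0.28/0.59) = -0.30108
  0.71·log₂(0.71/0.27) = 0.99035
  0.01·log₂(0.01/0.14) = -0.03807
D(P‖Q) = 0.6512 bits.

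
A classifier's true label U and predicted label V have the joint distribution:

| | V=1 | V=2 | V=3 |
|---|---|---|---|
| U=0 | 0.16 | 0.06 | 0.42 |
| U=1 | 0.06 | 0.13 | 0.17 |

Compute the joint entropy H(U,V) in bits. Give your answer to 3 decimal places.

H(U,V) = −Σ p(x,y)·log₂ p(x,y) over all 6 cells.
  cell (0,1): −0.16·log₂0.16 = 0.4230
  cell (0,2): −0.06·log₂0.06 = 0.2435
  cell (0,3): −0.42·log₂0.42 = 0.5256
  cell (1,1): −0.06·log₂0.06 = 0.2435
  cell (1,2): −0.13·log₂0.13 = 0.3826
  cell (1,3): −0.17·log₂0.17 = 0.4346
Sum = 2.253 bits.

2.253 bits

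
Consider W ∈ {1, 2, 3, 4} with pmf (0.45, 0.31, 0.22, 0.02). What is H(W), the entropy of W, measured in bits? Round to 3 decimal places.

1.636 bits

H(W) = −Σ p·log₂ p.
  −(0.45)·log₂(0.45) = 0.5184
  −(0.31)·log₂(0.31) = 0.5238
  −(0.22)·log₂(0.22) = 0.4806
  −(0.02)·log₂(0.02) = 0.1129
Sum: 0.5184 + 0.5238 + 0.4806 + 0.1129 = 1.636 bits.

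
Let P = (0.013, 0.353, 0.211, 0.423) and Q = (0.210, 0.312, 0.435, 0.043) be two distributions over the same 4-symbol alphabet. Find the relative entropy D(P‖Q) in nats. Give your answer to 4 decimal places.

D(P‖Q) = Σ p·ln(p/q).
  0.013·ln(0.013/0.210) = -0.03617
  0.353·ln(0.353/0.312) = 0.04358
  0.211·ln(0.211/0.435) = -0.15266
  0.423·ln(0.423/0.043) = 0.96705
D(P‖Q) = 0.8218 nats.

0.8218 nats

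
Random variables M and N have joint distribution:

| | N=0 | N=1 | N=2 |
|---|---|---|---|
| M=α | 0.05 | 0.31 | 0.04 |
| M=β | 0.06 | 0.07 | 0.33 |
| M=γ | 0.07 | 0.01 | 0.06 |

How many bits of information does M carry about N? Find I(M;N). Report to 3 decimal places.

Marginals: p(M) = (0.4000, 0.4600, 0.1400), p(N) = (0.1800, 0.3900, 0.4300).
I(M;N) = Σ p(x,y)·log₂[p(x,y)/(p(x)p(y))].
  (α,0): 0.05·log₂(0.6944) = -0.0263
  (α,1): 0.31·log₂(1.9872) = 0.3071
  (α,2): 0.04·log₂(0.2326) = -0.0842
  (β,0): 0.06·log₂(0.7246) = -0.0279
  (β,1): 0.07·log₂(0.3902) = -0.0950
  (β,2): 0.33·log₂(1.6684) = 0.2437
  (γ,0): 0.07·log₂(2.7778) = 0.1032
  (γ,1): 0.01·log₂(0.1832) = -0.0245
  (γ,2): 0.06·log₂(0.9967) = -0.0003
Sum = 0.396 bits.

0.396 bits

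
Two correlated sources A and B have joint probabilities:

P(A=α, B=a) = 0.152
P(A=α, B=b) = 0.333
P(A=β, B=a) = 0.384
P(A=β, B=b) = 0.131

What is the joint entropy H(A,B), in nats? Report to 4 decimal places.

H(A,B) = −Σ p(x,y)·ln p(x,y) over all 4 cells.
  cell (α,a): −0.152·ln0.152 = 0.28635
  cell (α,b): −0.333·ln0.333 = 0.36617
  cell (β,a): −0.384·ln0.384 = 0.36753
  cell (β,b): −0.131·ln0.131 = 0.26627
Sum = 1.2863 nats.

1.2863 nats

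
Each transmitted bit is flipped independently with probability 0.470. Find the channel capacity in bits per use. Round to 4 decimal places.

Binary symmetric channel: C = 1 − h₂(ε) where h₂ is the binary entropy function.
h₂(0.470) = −0.470·log₂0.470 − 0.530·log₂0.530 = 0.9974.
C = 1 − 0.9974 = 0.0026 bits per channel use.

0.0026 bits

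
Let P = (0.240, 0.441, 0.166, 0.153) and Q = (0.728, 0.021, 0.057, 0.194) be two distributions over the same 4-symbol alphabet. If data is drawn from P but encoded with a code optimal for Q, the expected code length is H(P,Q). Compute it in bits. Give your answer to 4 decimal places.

H(P,Q) = −Σ p·log₂ q.
  −0.240·log₂(0.728) = 0.10992
  −0.441·log₂(0.021) = 2.45790
  −0.166·log₂(0.057) = 0.68606
  −0.153·log₂(0.194) = 0.36198
H(P,Q) = 3.6159 bits.

3.6159 bits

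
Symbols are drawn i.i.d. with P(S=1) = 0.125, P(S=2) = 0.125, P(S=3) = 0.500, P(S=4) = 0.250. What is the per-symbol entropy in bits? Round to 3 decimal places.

H(S) = −Σ p·log₂ p.
  −(0.125)·log₂(0.125) = 0.3750
  −(0.125)·log₂(0.125) = 0.3750
  −(0.500)·log₂(0.500) = 0.5000
  −(0.250)·log₂(0.250) = 0.5000
Sum: 0.3750 + 0.3750 + 0.5000 + 0.5000 = 1.750 bits.

1.750 bits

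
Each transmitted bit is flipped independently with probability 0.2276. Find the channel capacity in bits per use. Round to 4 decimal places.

0.2262 bits

Binary symmetric channel: C = 1 − h₂(ε) where h₂ is the binary entropy function.
h₂(0.2276) = −0.2276·log₂0.2276 − 0.7724·log₂0.7724 = 0.7738.
C = 1 − 0.7738 = 0.2262 bits per channel use.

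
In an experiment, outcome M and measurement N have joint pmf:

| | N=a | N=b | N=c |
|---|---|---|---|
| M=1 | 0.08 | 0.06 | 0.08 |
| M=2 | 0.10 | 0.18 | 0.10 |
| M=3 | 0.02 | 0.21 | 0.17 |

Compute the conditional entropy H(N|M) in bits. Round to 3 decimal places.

Marginals: p(M) = (0.2200, 0.3800, 0.4000), p(N) = (0.2000, 0.4500, 0.3500).
H(N|M) = Σ p(M) · H(N|M=·).
  M=1: p=0.2200, H(N|M=1) = 1.5726
  M=2: p=0.3800, H(N|M=2) = 1.5243
  M=3: p=0.4000, H(N|M=3) = 1.2288
Weighted sum = 1.417 bits.

1.417 bits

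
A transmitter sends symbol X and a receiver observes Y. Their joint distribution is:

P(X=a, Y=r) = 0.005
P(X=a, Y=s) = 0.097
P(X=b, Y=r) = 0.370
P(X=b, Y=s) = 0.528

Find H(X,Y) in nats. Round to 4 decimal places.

0.9579 nats

H(X,Y) = −Σ p(x,y)·ln p(x,y) over all 4 cells.
  cell (a,r): −0.005·ln0.005 = 0.02649
  cell (a,s): −0.097·ln0.097 = 0.22631
  cell (b,r): −0.370·ln0.370 = 0.36787
  cell (b,s): −0.528·ln0.528 = 0.33721
Sum = 0.9579 nats.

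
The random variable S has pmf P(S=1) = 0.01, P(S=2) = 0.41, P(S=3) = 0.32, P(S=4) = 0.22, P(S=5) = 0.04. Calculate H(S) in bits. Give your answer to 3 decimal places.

H(S) = −Σ p·log₂ p.
  −(0.01)·log₂(0.01) = 0.0664
  −(0.41)·log₂(0.41) = 0.5274
  −(0.32)·log₂(0.32) = 0.5260
  −(0.22)·log₂(0.22) = 0.4806
  −(0.04)·log₂(0.04) = 0.1858
Sum: 0.0664 + 0.5274 + 0.5260 + 0.4806 + 0.1858 = 1.786 bits.

1.786 bits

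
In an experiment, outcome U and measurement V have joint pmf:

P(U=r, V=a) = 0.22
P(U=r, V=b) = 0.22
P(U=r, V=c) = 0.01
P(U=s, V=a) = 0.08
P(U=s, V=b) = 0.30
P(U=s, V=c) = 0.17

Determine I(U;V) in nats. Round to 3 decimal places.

0.121 nats

Marginals: p(U) = (0.4500, 0.5500), p(V) = (0.3000, 0.5200, 0.1800).
I(U;V) = H(U) + H(V) − H(U,V).
H(U) = 0.6881, H(V) = 1.0099, H(U,V) = 1.5768.
I(U;V) = 0.6881 + 1.0099 − 1.5768 = 0.121 nats.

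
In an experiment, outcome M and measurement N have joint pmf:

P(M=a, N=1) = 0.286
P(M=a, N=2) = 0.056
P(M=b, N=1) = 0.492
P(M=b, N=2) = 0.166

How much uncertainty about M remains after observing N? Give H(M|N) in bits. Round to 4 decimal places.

0.9191 bits

Chain rule: H(M|N) = H(M,N) − H(N).
Marginals: p(M) = (0.3420, 0.6580), p(N) = (0.7780, 0.2220).
H(M,N) = 1.6829 bits; H(N) = 0.7638 bits.
H(M|N) = 1.6829 − 0.7638 = 0.9191 bits.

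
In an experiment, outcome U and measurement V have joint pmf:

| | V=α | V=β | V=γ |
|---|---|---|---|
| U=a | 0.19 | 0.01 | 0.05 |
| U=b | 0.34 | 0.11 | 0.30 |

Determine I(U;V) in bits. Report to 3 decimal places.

Marginals: p(U) = (0.2500, 0.7500), p(V) = (0.5300, 0.1200, 0.3500).
I(U;V) = Σ p(x,y)·log₂[p(x,y)/(p(x)p(y))].
  (a,α): 0.19·log₂(1.4340) = 0.0988
  (a,β): 0.01·log₂(0.3333) = -0.0158
  (a,γ): 0.05·log₂(0.5714) = -0.0404
  (b,α): 0.34·log₂(0.8553) = -0.0766
  (b,β): 0.11·log₂(1.2222) = 0.0318
  (b,γ): 0.30·log₂(1.1429) = 0.0578
Sum = 0.056 bits.

0.056 bits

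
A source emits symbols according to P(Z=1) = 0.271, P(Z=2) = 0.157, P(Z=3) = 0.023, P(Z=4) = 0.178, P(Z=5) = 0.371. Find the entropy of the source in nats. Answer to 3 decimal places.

1.406 nats

H(Z) = −Σ p·ln p.
  −(0.271)·ln(0.271) = 0.3538
  −(0.157)·ln(0.157) = 0.2907
  −(0.023)·ln(0.023) = 0.0868
  −(0.178)·ln(0.178) = 0.3072
  −(0.371)·ln(0.371) = 0.3679
Sum: 0.3538 + 0.2907 + 0.0868 + 0.3072 + 0.3679 = 1.406 nats.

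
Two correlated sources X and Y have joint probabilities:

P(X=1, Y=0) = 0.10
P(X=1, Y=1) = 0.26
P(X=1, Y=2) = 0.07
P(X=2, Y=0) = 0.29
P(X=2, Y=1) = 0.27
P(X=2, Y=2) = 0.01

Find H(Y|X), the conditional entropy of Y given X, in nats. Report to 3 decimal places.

0.842 nats

Marginals: p(X) = (0.4300, 0.5700), p(Y) = (0.3900, 0.5300, 0.0800).
H(Y|X) = Σ p(X) · H(Y|X=·).
  X=1: p=0.4300, H(Y|X=1) = 0.9389
  X=2: p=0.5700, H(Y|X=2) = 0.7687
Weighted sum = 0.842 nats.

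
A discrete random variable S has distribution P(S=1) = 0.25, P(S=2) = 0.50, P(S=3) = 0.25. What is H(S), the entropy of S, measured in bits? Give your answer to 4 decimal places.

1.5000 bits

H(S) = −Σ p·log₂ p.
  −(0.25)·log₂(0.25) = 0.50000
  −(0.50)·log₂(0.50) = 0.50000
  −(0.25)·log₂(0.25) = 0.50000
Sum: 0.50000 + 0.50000 + 0.50000 = 1.5000 bits.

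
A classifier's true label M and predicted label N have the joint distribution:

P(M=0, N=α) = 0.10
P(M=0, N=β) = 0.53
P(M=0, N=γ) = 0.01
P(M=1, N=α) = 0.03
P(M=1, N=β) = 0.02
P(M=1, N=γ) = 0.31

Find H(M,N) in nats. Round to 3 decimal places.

1.159 nats

H(M,N) = −Σ p(x,y)·ln p(x,y) over all 6 cells.
  cell (0,α): −0.10·ln0.10 = 0.2303
  cell (0,β): −0.53·ln0.53 = 0.3365
  cell (0,γ): −0.01·ln0.01 = 0.0461
  cell (1,α): −0.03·ln0.03 = 0.1052
  cell (1,β): −0.02·ln0.02 = 0.0782
  cell (1,γ): −0.31·ln0.31 = 0.3631
Sum = 1.159 nats.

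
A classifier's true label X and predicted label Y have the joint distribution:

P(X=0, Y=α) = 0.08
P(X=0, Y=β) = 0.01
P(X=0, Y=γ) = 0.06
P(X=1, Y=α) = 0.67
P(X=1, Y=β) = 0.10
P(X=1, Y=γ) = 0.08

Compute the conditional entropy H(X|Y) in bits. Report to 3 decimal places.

Chain rule: H(X|Y) = H(X,Y) − H(Y).
Marginals: p(X) = (0.1500, 0.8500), p(Y) = (0.7500, 0.1100, 0.1400).
H(X,Y) = 1.6123 bits; H(Y) = 1.0587 bits.
H(X|Y) = 1.6123 − 1.0587 = 0.554 bits.

0.554 bits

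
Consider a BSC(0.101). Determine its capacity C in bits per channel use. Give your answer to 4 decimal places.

Binary symmetric channel: C = 1 − h₂(ε) where h₂ is the binary entropy function.
h₂(0.101) = −0.101·log₂0.101 − 0.899·log₂0.899 = 0.4722.
C = 1 − 0.4722 = 0.5278 bits per channel use.

0.5278 bits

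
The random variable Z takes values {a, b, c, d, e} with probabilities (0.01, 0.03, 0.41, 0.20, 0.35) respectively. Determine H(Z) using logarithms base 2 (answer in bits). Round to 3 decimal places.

H(Z) = −Σ p·log₂ p.
  −(0.01)·log₂(0.01) = 0.0664
  −(0.03)·log₂(0.03) = 0.1518
  −(0.41)·log₂(0.41) = 0.5274
  −(0.20)·log₂(0.20) = 0.4644
  −(0.35)·log₂(0.35) = 0.5301
Sum: 0.0664 + 0.1518 + 0.5274 + 0.4644 + 0.5301 = 1.740 bits.

1.740 bits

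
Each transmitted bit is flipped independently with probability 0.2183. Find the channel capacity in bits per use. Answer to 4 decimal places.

Binary symmetric channel: C = 1 − h₂(ε) where h₂ is the binary entropy function.
h₂(0.2183) = −0.2183·log₂0.2183 − 0.7817·log₂0.7817 = 0.7571.
C = 1 − 0.7571 = 0.2429 bits per channel use.

0.2429 bits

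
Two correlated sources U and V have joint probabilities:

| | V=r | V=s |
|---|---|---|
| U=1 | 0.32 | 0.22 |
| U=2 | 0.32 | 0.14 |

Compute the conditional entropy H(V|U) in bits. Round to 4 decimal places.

0.9344 bits

Chain rule: H(V|U) = H(U,V) − H(U).
Marginals: p(U) = (0.5400, 0.4600), p(V) = (0.6400, 0.3600).
H(U,V) = 1.9298 bits; H(U) = 0.9954 bits.
H(V|U) = 1.9298 − 0.9954 = 0.9344 bits.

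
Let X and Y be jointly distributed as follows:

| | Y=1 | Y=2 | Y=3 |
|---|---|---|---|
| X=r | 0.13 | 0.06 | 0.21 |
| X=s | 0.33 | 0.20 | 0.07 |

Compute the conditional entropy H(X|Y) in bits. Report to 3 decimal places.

Marginals: p(X) = (0.4000, 0.6000), p(Y) = (0.4600, 0.2600, 0.2800).
H(X|Y) = Σ p(Y) · H(X|Y=·).
  Y=1: p=0.4600, H(X|Y=1) = 0.8590
  Y=2: p=0.2600, H(X|Y=2) = 0.7793
  Y=3: p=0.2800, H(X|Y=3) = 0.8113
Weighted sum = 0.825 bits.

0.825 bits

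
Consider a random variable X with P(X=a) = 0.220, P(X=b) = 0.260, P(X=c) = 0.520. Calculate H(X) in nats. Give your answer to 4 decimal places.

H(X) = −Σ p·ln p.
  −(0.220)·ln(0.220) = 0.33311
  −(0.260)·ln(0.260) = 0.35024
  −(0.520)·ln(0.520) = 0.34004
Sum: 0.33311 + 0.35024 + 0.34004 = 1.0234 nats.

1.0234 nats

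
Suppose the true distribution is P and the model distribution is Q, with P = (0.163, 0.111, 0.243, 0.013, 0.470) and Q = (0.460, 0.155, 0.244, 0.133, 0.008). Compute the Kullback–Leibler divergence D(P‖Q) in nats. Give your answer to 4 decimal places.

D(P‖Q) = Σ p·ln(p/q).
  0.163·ln(0.163/0.460) = -0.16911
  0.111·ln(0.111/0.155) = -0.03706
  0.243·ln(0.243/0.244) = -0.00100
  0.013·ln(0.013/0.133) = -0.03023
  0.470·ln(0.470/0.008) = 1.91445
D(P‖Q) = 1.6770 nats.

1.6770 nats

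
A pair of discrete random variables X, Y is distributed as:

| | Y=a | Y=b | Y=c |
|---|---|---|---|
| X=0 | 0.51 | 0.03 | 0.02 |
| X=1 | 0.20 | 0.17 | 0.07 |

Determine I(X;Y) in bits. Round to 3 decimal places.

0.190 bits

Marginals: p(X) = (0.5600, 0.4400), p(Y) = (0.7100, 0.2000, 0.0900).
I(X;Y) = H(X) + H(Y) − H(X,Y).
H(X) = 0.9896, H(Y) = 1.1279, H(X,Y) = 1.9276.
I(X;Y) = 0.9896 + 1.1279 − 1.9276 = 0.190 bits.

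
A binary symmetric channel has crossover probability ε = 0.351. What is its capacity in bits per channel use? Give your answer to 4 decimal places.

Binary symmetric channel: C = 1 − h₂(ε) where h₂ is the binary entropy function.
h₂(0.351) = −0.351·log₂0.351 − 0.649·log₂0.649 = 0.9350.
C = 1 − 0.9350 = 0.0650 bits per channel use.

0.0650 bits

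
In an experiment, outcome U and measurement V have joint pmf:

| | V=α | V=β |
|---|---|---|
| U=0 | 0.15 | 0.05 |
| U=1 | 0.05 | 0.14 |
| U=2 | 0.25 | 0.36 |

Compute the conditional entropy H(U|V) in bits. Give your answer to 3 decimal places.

Marginals: p(U) = (0.2000, 0.1900, 0.6100), p(V) = (0.4500, 0.5500).
H(U|V) = Σ p(V) · H(U|V=·).
  V=α: p=0.4500, H(U|V=α) = 1.3516
  V=β: p=0.5500, H(U|V=β) = 1.2172
Weighted sum = 1.278 bits.

1.278 bits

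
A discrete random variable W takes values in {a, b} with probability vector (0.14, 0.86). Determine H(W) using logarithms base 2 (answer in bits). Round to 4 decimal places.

H(W) = −Σ p·log₂ p.
  −(0.14)·log₂(0.14) = 0.39711
  −(0.86)·log₂(0.86) = 0.18713
Sum: 0.39711 + 0.18713 = 0.5842 bits.

0.5842 bits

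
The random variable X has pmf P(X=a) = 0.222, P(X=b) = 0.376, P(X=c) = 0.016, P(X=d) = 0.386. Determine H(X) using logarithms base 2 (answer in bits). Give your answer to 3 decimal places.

1.638 bits

H(X) = −Σ p·log₂ p.
  −(0.222)·log₂(0.222) = 0.4820
  −(0.376)·log₂(0.376) = 0.5306
  −(0.016)·log₂(0.016) = 0.0955
  −(0.386)·log₂(0.386) = 0.5301
Sum: 0.4820 + 0.5306 + 0.0955 + 0.5301 = 1.638 bits.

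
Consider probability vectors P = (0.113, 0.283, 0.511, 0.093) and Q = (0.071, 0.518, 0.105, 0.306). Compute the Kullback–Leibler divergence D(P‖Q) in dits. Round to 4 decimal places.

D(P‖Q) = Σ p·log₁₀(p/q).
  0.113·log₁₀(0.113/0.071) = 0.02281
  0.283·log₁₀(0.283/0.518) = -0.07430
  0.511·log₁₀(0.511/0.105) = 0.35118
  0.093·log₁₀(0.093/0.306) = -0.04810
D(P‖Q) = 0.2516 dits.

0.2516 dits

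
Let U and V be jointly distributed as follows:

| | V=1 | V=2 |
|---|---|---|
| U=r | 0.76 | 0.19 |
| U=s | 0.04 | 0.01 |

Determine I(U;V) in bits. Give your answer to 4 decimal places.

Marginals: p(U) = (0.9500, 0.0500), p(V) = (0.8000, 0.2000).
I(U;V) = Σ p(x,y)·log₂[p(x,y)/(p(x)p(y))].
  (r,1): 0.76·log₂(1.0000) = 0.00000
  (r,2): 0.19·log₂(1.0000) = 0.00000
  (s,1): 0.04·log₂(1.0000) = 0.00000
  (s,2): 0.01·log₂(1.0000) = 0.00000
Sum = 0.0000 bits.

0.0000 bits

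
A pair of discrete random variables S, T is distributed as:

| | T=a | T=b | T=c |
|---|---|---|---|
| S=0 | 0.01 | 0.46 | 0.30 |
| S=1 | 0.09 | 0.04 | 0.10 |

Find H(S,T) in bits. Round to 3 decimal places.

H(S,T) = −Σ p(x,y)·log₂ p(x,y) over all 6 cells.
  cell (0,a): −0.01·log₂0.01 = 0.0664
  cell (0,b): −0.46·log₂0.46 = 0.5153
  cell (0,c): −0.30·log₂0.30 = 0.5211
  cell (1,a): −0.09·log₂0.09 = 0.3127
  cell (1,b): −0.04·log₂0.04 = 0.1858
  cell (1,c): −0.10·log₂0.10 = 0.3322
Sum = 1.933 bits.

1.933 bits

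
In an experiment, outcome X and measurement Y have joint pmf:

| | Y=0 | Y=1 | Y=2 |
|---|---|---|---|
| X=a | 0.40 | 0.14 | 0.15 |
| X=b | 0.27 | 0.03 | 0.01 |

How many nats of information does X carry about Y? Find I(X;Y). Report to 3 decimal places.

Marginals: p(X) = (0.6900, 0.3100), p(Y) = (0.6700, 0.1700, 0.1600).
I(X;Y) = H(X) + H(Y) − H(X,Y).
H(X) = 0.6191, H(Y) = 0.8628, H(X,Y) = 1.4311.
I(X;Y) = 0.6191 + 0.8628 − 1.4311 = 0.051 nats.

0.051 nats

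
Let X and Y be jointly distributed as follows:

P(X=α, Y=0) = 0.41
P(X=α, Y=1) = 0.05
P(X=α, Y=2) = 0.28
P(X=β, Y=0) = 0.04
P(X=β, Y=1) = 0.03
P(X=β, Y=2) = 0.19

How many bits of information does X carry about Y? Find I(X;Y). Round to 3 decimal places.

Marginals: p(X) = (0.7400, 0.2600), p(Y) = (0.4500, 0.0800, 0.4700).
I(X;Y) = Σ p(x,y)·log₂[p(x,y)/(p(x)p(y))].
  (α,0): 0.41·log₂(1.2312) = 0.1230
  (α,1): 0.05·log₂(0.8446) = -0.0122
  (α,2): 0.28·log₂(0.8051) = -0.0876
  (β,0): 0.04·log₂(0.3419) = -0.0619
  (β,1): 0.03·log₂(1.4423) = 0.0159
  (β,2): 0.19·log₂(1.5548) = 0.1210
Sum = 0.098 bits.

0.098 bits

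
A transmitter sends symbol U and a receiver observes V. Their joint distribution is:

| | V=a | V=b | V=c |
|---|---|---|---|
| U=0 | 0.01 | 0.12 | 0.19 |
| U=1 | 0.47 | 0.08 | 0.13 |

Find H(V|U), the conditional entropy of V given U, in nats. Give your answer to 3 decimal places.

Chain rule: H(V|U) = H(U,V) − H(U).
Marginals: p(U) = (0.3200, 0.6800), p(V) = (0.4800, 0.2000, 0.3200).
H(U,V) = 1.4382 nats; H(U) = 0.6269 nats.
H(V|U) = 1.4382 − 0.6269 = 0.811 nats.

0.811 nats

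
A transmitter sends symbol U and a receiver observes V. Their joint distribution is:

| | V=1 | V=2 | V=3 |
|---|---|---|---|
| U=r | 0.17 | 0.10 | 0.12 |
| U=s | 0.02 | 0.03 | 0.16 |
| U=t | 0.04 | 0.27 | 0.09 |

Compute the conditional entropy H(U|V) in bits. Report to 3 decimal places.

Marginals: p(U) = (0.3900, 0.2100, 0.4000), p(V) = (0.2300, 0.4000, 0.3700).
H(U|V) = Σ p(V) · H(U|V=·).
  V=1: p=0.2300, H(U|V=1) = 1.0676
  V=2: p=0.4000, H(U|V=2) = 1.1630
  V=3: p=0.3700, H(U|V=3) = 1.5460
Weighted sum = 1.283 bits.

1.283 bits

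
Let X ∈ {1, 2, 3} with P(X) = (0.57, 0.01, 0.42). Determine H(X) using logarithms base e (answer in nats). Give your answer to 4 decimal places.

0.7308 nats

H(X) = −Σ p·ln p.
  −(0.57)·ln(0.57) = 0.32041
  −(0.01)·ln(0.01) = 0.04605
  −(0.42)·ln(0.42) = 0.36435
Sum: 0.32041 + 0.04605 + 0.36435 = 0.7308 nats.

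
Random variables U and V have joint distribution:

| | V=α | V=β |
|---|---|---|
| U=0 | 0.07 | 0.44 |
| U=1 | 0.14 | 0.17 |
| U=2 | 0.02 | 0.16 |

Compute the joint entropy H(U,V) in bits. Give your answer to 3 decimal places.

H(U,V) = −Σ p(x,y)·log₂ p(x,y) over all 6 cells.
  cell (0,α): −0.07·log₂0.07 = 0.2686
  cell (0,β): −0.44·log₂0.44 = 0.5211
  cell (1,α): −0.14·log₂0.14 = 0.3971
  cell (1,β): −0.17·log₂0.17 = 0.4346
  cell (2,α): −0.02·log₂0.02 = 0.1129
  cell (2,β): −0.16·log₂0.16 = 0.4230
Sum = 2.157 bits.

2.157 bits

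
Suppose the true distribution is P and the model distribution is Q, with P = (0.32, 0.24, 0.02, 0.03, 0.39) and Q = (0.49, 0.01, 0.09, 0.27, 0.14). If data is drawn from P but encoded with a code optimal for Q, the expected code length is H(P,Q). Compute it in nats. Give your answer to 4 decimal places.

2.1877 nats

H(P,Q) = −Σ p·ln q.
  −0.32·ln(0.49) = 0.22827
  −0.24·ln(0.01) = 1.10524
  −0.02·ln(0.09) = 0.04816
  −0.03·ln(0.27) = 0.03928
  −0.39·ln(0.14) = 0.76678
H(P,Q) = 2.1877 nats.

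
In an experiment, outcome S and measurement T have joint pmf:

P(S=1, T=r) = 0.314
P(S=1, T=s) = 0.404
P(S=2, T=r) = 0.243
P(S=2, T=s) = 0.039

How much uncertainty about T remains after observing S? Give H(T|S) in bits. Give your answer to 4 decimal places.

0.8733 bits

Marginals: p(S) = (0.7180, 0.2820), p(T) = (0.5570, 0.4430).
H(T|S) = Σ p(S) · H(T|S=·).
  S=1: p=0.7180, H(T|S=1) = 0.9886
  S=2: p=0.2820, H(T|S=2) = 0.5798
Weighted sum = 0.8733 bits.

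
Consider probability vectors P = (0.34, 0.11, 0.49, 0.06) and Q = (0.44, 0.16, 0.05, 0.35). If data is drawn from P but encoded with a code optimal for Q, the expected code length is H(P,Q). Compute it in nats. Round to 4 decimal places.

2.0116 nats

H(P,Q) = −Σ p·ln q.
  −0.34·ln(0.44) = 0.27913
  −0.11·ln(0.16) = 0.20158
  −0.49·ln(0.05) = 1.46791
  −0.06·ln(0.35) = 0.06299
H(P,Q) = 2.0116 nats.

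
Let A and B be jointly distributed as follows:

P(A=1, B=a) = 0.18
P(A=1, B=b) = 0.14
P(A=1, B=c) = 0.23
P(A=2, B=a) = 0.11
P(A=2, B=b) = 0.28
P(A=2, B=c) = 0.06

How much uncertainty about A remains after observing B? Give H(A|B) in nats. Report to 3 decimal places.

Marginals: p(A) = (0.5500, 0.4500), p(B) = (0.2900, 0.4200, 0.2900).
H(A|B) = Σ p(B) · H(A|B=·).
  B=a: p=0.2900, H(A|B=a) = 0.6637
  B=b: p=0.4200, H(A|B=b) = 0.6365
  B=c: p=0.2900, H(A|B=c) = 0.5098
Weighted sum = 0.608 nats.

0.608 nats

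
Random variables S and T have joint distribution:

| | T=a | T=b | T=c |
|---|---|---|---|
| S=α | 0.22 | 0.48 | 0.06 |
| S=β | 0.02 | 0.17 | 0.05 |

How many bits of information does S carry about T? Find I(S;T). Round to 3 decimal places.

0.047 bits

Marginals: p(S) = (0.7600, 0.2400), p(T) = (0.2400, 0.6500, 0.1100).
I(S;T) = H(S) + H(T) − H(S,T).
H(S) = 0.7950, H(T) = 1.2484, H(S,T) = 1.9959.
I(S;T) = 0.7950 + 1.2484 − 1.9959 = 0.047 bits.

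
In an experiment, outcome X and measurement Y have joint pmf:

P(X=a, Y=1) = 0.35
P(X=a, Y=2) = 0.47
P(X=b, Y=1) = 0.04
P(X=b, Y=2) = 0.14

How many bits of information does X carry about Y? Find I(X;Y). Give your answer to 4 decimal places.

Marginals: p(X) = (0.8200, 0.1800), p(Y) = (0.3900, 0.6100).
I(X;Y) = H(X) + H(Y) − H(X,Y).
H(X) = 0.6801, H(Y) = 0.9648, H(X,Y) = 1.6249.
I(X;Y) = 0.6801 + 0.9648 − 1.6249 = 0.0200 bits.

0.0200 bits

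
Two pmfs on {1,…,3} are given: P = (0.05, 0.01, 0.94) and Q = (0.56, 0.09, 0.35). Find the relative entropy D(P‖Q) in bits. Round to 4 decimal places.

D(P‖Q) = Σ p·log₂(p/q).
  0.05·log₂(0.05/0.56) = -0.17427
  0.01·log₂(0.01/0.09) = -0.03170
  0.94·log₂(0.94/0.35) = 1.33979
D(P‖Q) = 1.1338 bits.

1.1338 bits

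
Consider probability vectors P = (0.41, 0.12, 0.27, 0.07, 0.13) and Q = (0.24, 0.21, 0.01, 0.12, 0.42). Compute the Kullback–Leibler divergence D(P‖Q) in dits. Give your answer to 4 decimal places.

D(P‖Q) = Σ p·log₁₀(p/q).
  0.41·log₁₀(0.41/0.24) = 0.09535
  0.12·log₁₀(0.12/0.21) = -0.02916
  0.27·log₁₀(0.27/0.01) = 0.38647
  0.07·log₁₀(0.07/0.12) = -0.01639
  0.13·log₁₀(0.13/0.42) = -0.06621
D(P‖Q) = 0.3701 dits.

0.3701 dits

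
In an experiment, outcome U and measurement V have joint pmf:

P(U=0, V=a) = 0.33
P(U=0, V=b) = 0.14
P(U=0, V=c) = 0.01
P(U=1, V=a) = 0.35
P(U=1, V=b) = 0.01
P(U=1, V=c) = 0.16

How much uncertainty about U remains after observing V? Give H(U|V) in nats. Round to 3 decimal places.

0.546 nats

Marginals: p(U) = (0.4800, 0.5200), p(V) = (0.6800, 0.1500, 0.1700).
H(U|V) = Σ p(V) · H(U|V=·).
  V=a: p=0.6800, H(U|V=a) = 0.6927
  V=b: p=0.1500, H(U|V=b) = 0.2449
  V=c: p=0.1700, H(U|V=c) = 0.2237
Weighted sum = 0.546 nats.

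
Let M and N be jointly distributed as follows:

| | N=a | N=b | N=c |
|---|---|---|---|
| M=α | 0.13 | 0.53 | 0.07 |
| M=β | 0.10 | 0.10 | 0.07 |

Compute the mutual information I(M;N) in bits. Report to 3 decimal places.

0.077 bits

Marginals: p(M) = (0.7300, 0.2700), p(N) = (0.2300, 0.6300, 0.1400).
I(M;N) = Σ p(x,y)·log₂[p(x,y)/(p(x)p(y))].
  (α,a): 0.13·log₂(0.7743) = -0.0480
  (α,b): 0.53·log₂(1.1524) = 0.1085
  (α,c): 0.07·log₂(0.6849) = -0.0382
  (β,a): 0.10·log₂(1.6103) = 0.0687
  (β,b): 0.10·log₂(0.5879) = -0.0766
  (β,c): 0.07·log₂(1.8519) = 0.0622
Sum = 0.077 bits.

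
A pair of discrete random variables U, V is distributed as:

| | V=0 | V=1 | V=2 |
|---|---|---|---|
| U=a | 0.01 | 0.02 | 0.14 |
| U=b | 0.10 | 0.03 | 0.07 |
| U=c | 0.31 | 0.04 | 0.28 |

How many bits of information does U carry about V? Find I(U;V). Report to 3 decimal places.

0.109 bits

Marginals: p(U) = (0.1700, 0.2000, 0.6300), p(V) = (0.4200, 0.0900, 0.4900).
I(U;V) = H(U) + H(V) − H(U,V).
H(U) = 1.3189, H(V) = 1.3426, H(U,V) = 2.5527.
I(U;V) = 1.3189 + 1.3426 − 2.5527 = 0.109 bits.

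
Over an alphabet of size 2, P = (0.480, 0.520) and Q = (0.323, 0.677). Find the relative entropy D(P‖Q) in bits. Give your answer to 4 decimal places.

D(P‖Q) = Σ p·log₂(p/q).
  0.480·log₂(0.480/0.323) = 0.27432
  0.520·log₂(0.520/0.677) = -0.19793
D(P‖Q) = 0.0764 bits.

0.0764 bits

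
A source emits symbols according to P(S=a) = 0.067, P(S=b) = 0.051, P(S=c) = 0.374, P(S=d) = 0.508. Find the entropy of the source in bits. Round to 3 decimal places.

1.507 bits

H(S) = −Σ p·log₂ p.
  −(0.067)·log₂(0.067) = 0.2613
  −(0.051)·log₂(0.051) = 0.2190
  −(0.374)·log₂(0.374) = 0.5307
  −(0.508)·log₂(0.508) = 0.4964
Sum: 0.2613 + 0.2190 + 0.5307 + 0.4964 = 1.507 bits.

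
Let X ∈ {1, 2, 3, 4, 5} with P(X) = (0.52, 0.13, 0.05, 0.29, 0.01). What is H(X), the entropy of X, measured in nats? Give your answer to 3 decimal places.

1.160 nats

H(X) = −Σ p·ln p.
  −(0.52)·ln(0.52) = 0.3400
  −(0.13)·ln(0.13) = 0.2652
  −(0.05)·ln(0.05) = 0.1498
  −(0.29)·ln(0.29) = 0.3590
  −(0.01)·ln(0.01) = 0.0461
Sum: 0.3400 + 0.2652 + 0.1498 + 0.3590 + 0.0461 = 1.160 nats.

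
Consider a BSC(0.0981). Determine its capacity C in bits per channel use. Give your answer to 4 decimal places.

0.5371 bits

Binary symmetric channel: C = 1 − h₂(ε) where h₂ is the binary entropy function.
h₂(0.0981) = −0.0981·log₂0.0981 − 0.9019·log₂0.9019 = 0.4629.
C = 1 − 0.4629 = 0.5371 bits per channel use.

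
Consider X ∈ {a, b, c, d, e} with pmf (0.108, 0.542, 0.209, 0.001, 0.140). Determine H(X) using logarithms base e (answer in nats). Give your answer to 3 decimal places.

H(X) = −Σ p·ln p.
  −(0.108)·ln(0.108) = 0.2404
  −(0.542)·ln(0.542) = 0.3320
  −(0.209)·ln(0.209) = 0.3272
  −(0.001)·ln(0.001) = 0.0069
  −(0.140)·ln(0.140) = 0.2753
Sum: 0.2404 + 0.3320 + 0.3272 + 0.0069 + 0.2753 = 1.182 nats.

1.182 nats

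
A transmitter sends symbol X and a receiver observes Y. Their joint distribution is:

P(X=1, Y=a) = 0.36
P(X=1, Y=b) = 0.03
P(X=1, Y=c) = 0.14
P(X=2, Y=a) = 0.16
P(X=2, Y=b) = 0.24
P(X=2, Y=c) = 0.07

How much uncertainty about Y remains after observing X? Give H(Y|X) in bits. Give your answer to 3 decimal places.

Chain rule: H(Y|X) = H(X,Y) − H(X).
Marginals: p(X) = (0.5300, 0.4700), p(Y) = (0.5200, 0.2700, 0.2100).
H(X,Y) = 2.2652 bits; H(X) = 0.9974 bits.
H(Y|X) = 2.2652 − 0.9974 = 1.268 bits.

1.268 bits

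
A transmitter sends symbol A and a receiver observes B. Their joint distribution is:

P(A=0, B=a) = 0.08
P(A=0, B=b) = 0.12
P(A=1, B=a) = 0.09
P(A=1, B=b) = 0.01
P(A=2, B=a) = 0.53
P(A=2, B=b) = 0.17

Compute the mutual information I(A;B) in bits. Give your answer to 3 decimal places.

0.080 bits

Marginals: p(A) = (0.2000, 0.1000, 0.7000), p(B) = (0.7000, 0.3000).
I(A;B) = H(A) + H(B) − H(A,B).
H(A) = 1.1568, H(B) = 0.8813, H(A,B) = 1.9577.
I(A;B) = 1.1568 + 0.8813 − 1.9577 = 0.080 bits.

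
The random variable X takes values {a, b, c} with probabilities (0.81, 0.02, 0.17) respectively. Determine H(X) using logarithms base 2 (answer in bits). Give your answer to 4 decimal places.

H(X) = −Σ p·log₂ p.
  −(0.81)·log₂(0.81) = 0.24625
  −(0.02)·log₂(0.02) = 0.11288
  −(0.17)·log₂(0.17) = 0.43459
Sum: 0.24625 + 0.11288 + 0.43459 = 0.7937 bits.

0.7937 bits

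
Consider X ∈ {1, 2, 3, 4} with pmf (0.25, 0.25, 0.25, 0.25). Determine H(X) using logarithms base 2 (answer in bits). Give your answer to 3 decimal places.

H(X) = −Σ p·log₂ p.
  −(0.25)·log₂(0.25) = 0.5000
  −(0.25)·log₂(0.25) = 0.5000
  −(0.25)·log₂(0.25) = 0.5000
  −(0.25)·log₂(0.25) = 0.5000
Sum: 0.5000 + 0.5000 + 0.5000 + 0.5000 = 2.000 bits.

2.000 bits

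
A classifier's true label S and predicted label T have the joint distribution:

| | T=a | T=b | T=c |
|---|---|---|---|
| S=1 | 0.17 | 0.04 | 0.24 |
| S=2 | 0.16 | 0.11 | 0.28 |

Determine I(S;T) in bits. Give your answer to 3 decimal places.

0.020 bits

Marginals: p(S) = (0.4500, 0.5500), p(T) = (0.3300, 0.1500, 0.5200).
I(S;T) = Σ p(x,y)·log₂[p(x,y)/(p(x)p(y))].
  (1,a): 0.17·log₂(1.1448) = 0.0332
  (1,b): 0.04·log₂(0.5926) = -0.0302
  (1,c): 0.24·log₂(1.0256) = 0.0088
  (2,a): 0.16·log₂(0.8815) = -0.0291
  (2,b): 0.11·log₂(1.3333) = 0.0457
  (2,c): 0.28·log₂(0.9790) = -0.0086
Sum = 0.020 bits.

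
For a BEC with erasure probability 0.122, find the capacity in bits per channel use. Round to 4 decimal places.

Binary erasure channel: capacity C = 1 − ε.
C = 1 − 0.122 = 0.8780 bits per channel use.

0.8780 bits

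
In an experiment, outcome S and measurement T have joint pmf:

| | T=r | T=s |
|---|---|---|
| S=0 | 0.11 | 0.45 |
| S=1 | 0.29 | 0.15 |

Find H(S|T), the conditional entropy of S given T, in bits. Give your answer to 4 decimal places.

Marginals: p(S) = (0.5600, 0.4400), p(T) = (0.4000, 0.6000).
H(S|T) = Σ p(T) · H(S|T=·).
  T=r: p=0.4000, H(S|T=r) = 0.8485
  T=s: p=0.6000, H(S|T=s) = 0.8113
Weighted sum = 0.8262 bits.

0.8262 bits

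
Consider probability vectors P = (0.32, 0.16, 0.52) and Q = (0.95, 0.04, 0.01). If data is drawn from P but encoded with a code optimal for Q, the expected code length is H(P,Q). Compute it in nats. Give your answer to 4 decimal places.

H(P,Q) = −Σ p·ln q.
  −0.32·ln(0.95) = 0.01641
  −0.16·ln(0.04) = 0.51502
  −0.52·ln(0.01) = 2.39469
H(P,Q) = 2.9261 nats.

2.9261 nats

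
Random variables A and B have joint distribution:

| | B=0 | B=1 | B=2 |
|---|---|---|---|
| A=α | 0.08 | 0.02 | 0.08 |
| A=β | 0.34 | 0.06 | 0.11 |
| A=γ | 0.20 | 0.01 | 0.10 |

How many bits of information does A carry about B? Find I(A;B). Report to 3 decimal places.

0.041 bits

Marginals: p(A) = (0.1800, 0.5100, 0.3100), p(B) = (0.6200, 0.0900, 0.2900).
I(A;B) = H(A) + H(B) − H(A,B).
H(A) = 1.4645, H(B) = 1.2581, H(A,B) = 2.6819.
I(A;B) = 1.4645 + 1.2581 − 2.6819 = 0.041 bits.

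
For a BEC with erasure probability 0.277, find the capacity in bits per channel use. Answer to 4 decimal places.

0.7230 bits

Binary erasure channel: capacity C = 1 − ε.
C = 1 − 0.277 = 0.7230 bits per channel use.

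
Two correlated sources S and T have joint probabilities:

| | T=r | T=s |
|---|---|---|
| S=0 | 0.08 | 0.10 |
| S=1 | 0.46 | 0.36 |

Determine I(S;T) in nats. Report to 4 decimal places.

0.0040 nats

Marginals: p(S) = (0.1800, 0.8200), p(T) = (0.5400, 0.4600).
I(S;T) = H(S) + H(T) − H(S,T).
H(S) = 0.4714, H(T) = 0.6899, H(S,T) = 1.1573.
I(S;T) = 0.4714 + 0.6899 − 1.1573 = 0.0040 nats.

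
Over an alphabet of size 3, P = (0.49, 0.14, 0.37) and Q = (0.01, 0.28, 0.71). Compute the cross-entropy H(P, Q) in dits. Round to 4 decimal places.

1.1124 dits

H(P,Q) = −Σ p·log₁₀ q.
  −0.49·log₁₀(0.01) = 0.98000
  −0.14·log₁₀(0.28) = 0.07740
  −0.37·log₁₀(0.71) = 0.05503
H(P,Q) = 1.1124 dits.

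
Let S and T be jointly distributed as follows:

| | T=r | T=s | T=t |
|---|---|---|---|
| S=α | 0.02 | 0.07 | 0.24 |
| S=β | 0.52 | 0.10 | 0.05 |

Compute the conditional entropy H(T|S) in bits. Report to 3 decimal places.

Chain rule: H(T|S) = H(S,T) − H(S).
Marginals: p(S) = (0.3300, 0.6700), p(T) = (0.5400, 0.1700, 0.2900).
H(S,T) = 1.9144 bits; H(S) = 0.9149 bits.
H(T|S) = 1.9144 − 0.9149 = 1.000 bits.

1.000 bits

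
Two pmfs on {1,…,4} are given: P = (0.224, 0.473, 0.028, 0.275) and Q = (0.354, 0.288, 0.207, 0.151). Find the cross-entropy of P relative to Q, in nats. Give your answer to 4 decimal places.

H(P,Q) = −Σ p·ln q.
  −0.224·ln(0.354) = 0.23261
  −0.473·ln(0.288) = 0.58879
  −0.028·ln(0.207) = 0.04410
  −0.275·ln(0.151) = 0.51988
H(P,Q) = 1.3854 nats.

1.3854 nats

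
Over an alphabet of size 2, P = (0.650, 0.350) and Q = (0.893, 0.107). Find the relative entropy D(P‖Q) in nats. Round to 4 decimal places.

D(P‖Q) = Σ p·ln(p/q).
  0.650·ln(0.650/0.893) = -0.20645
  0.350·ln(0.350/0.107) = 0.41479
D(P‖Q) = 0.2083 nats.

0.2083 nats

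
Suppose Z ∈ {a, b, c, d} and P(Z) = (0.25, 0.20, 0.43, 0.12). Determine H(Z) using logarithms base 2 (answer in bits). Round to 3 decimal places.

H(Z) = −Σ p·log₂ p.
  −(0.25)·log₂(0.25) = 0.5000
  −(0.20)·log₂(0.20) = 0.4644
  −(0.43)·log₂(0.43) = 0.5236
  −(0.12)·log₂(0.12) = 0.3671
Sum: 0.5000 + 0.4644 + 0.5236 + 0.3671 = 1.855 bits.

1.855 bits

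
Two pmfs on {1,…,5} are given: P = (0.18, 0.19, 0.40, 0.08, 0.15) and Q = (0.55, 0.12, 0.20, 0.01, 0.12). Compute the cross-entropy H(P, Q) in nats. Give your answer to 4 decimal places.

H(P,Q) = −Σ p·ln q.
  −0.18·ln(0.55) = 0.10761
  −0.19·ln(0.12) = 0.40285
  −0.40·ln(0.20) = 0.64378
  −0.08·ln(0.01) = 0.36841
  −0.15·ln(0.12) = 0.31804
H(P,Q) = 1.8407 nats.

1.8407 nats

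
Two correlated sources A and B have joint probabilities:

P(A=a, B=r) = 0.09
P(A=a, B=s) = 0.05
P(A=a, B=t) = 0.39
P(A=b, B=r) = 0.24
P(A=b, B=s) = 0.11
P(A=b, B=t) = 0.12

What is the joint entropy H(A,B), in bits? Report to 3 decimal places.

H(A,B) = −Σ p(x,y)·log₂ p(x,y) over all 6 cells.
  cell (a,r): −0.09·log₂0.09 = 0.3127
  cell (a,s): −0.05·log₂0.05 = 0.2161
  cell (a,t): −0.39·log₂0.39 = 0.5298
  cell (b,r): −0.24·log₂0.24 = 0.4941
  cell (b,s): −0.11·log₂0.11 = 0.3503
  cell (b,t): −0.12·log₂0.12 = 0.3671
Sum = 2.270 bits.

2.270 bits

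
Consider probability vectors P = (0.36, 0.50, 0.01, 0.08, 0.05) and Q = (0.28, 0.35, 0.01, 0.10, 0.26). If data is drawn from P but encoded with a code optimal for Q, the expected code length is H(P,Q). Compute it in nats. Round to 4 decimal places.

H(P,Q) = −Σ p·ln q.
  −0.36·ln(0.28) = 0.45827
  −0.50·ln(0.35) = 0.52491
  −0.01·ln(0.01) = 0.04605
  −0.08·ln(0.10) = 0.18421
  −0.05·ln(0.26) = 0.06735
H(P,Q) = 1.2808 nats.

1.2808 nats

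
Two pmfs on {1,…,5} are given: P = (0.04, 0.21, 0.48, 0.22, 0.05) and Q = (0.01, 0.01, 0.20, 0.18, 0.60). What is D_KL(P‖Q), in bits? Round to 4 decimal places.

D(P‖Q) = Σ p·log₂(p/q).
  0.04·log₂(0.04/0.01) = 0.08000
  0.21·log₂(0.21/0.01) = 0.92239
  0.48·log₂(0.48/0.20) = 0.60626
  0.22·log₂(0.22/0.18) = 0.06369
  0.05·log₂(0.05/0.60) = -0.17925
D(P‖Q) = 1.4931 bits.

1.4931 bits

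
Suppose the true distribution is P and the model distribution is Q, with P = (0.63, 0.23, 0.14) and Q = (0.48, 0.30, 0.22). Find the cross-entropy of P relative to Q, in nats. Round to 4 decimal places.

H(P,Q) = −Σ p·ln q.
  −0.63·ln(0.48) = 0.46240
  −0.23·ln(0.30) = 0.27691
  −0.14·ln(0.22) = 0.21198
H(P,Q) = 0.9513 nats.

0.9513 nats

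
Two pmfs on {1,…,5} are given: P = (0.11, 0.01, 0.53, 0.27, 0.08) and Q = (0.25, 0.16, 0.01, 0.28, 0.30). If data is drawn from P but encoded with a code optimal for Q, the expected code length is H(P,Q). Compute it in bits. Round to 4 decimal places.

H(P,Q) = −Σ p·log₂ q.
  −0.11·log₂(0.25) = 0.22000
  −0.01·log₂(0.16) = 0.02644
  −0.53·log₂(0.01) = 3.52124
  −0.27·log₂(0.28) = 0.49586
  −0.08·log₂(0.30) = 0.13896
H(P,Q) = 4.4025 bits.

4.4025 bits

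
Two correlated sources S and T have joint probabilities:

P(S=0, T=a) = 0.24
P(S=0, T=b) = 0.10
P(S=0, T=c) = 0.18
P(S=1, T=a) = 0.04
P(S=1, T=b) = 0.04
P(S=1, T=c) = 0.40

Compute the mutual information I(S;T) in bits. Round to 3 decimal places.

Marginals: p(S) = (0.5200, 0.4800), p(T) = (0.2800, 0.1400, 0.5800).
I(S;T) = Σ p(x,y)·log₂[p(x,y)/(p(x)p(y))].
  (0,a): 0.24·log₂(1.6484) = 0.1730
  (0,b): 0.10·log₂(1.3736) = 0.0458
  (0,c): 0.18·log₂(0.5968) = -0.1340
  (1,a): 0.04·log₂(0.2976) = -0.0699
  (1,b): 0.04·log₂(0.5952) = -0.0299
  (1,c): 0.40·log₂(1.4368) = 0.2091
Sum = 0.194 bits.

0.194 bits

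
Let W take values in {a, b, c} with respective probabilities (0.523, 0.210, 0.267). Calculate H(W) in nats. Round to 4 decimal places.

H(W) = −Σ p·ln p.
  −(0.523)·ln(0.523) = 0.33899
  −(0.210)·ln(0.210) = 0.32774
  −(0.267)·ln(0.267) = 0.35258
Sum: 0.33899 + 0.32774 + 0.35258 = 1.0193 nats.

1.0193 nats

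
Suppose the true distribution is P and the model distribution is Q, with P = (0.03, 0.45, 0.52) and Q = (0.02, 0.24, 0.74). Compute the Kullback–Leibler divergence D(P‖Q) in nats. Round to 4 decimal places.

0.1116 nats

D(P‖Q) = Σ p·ln(p/q).
  0.03·ln(0.03/0.02) = 0.01216
  0.45·ln(0.45/0.24) = 0.28287
  0.52·ln(0.52/0.74) = -0.18347
D(P‖Q) = 0.1116 nats.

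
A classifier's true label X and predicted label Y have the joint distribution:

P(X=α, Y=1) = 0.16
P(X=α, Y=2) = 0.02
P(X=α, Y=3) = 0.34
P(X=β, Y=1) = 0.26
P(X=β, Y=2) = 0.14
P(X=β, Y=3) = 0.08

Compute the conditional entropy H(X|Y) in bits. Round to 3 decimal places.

0.785 bits

Chain rule: H(X|Y) = H(X,Y) − H(Y).
Marginals: p(X) = (0.5200, 0.4800), p(Y) = (0.4200, 0.1600, 0.4200).
H(X,Y) = 2.2590 bits; H(Y) = 1.4743 bits.
H(X|Y) = 2.2590 − 1.4743 = 0.785 bits.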